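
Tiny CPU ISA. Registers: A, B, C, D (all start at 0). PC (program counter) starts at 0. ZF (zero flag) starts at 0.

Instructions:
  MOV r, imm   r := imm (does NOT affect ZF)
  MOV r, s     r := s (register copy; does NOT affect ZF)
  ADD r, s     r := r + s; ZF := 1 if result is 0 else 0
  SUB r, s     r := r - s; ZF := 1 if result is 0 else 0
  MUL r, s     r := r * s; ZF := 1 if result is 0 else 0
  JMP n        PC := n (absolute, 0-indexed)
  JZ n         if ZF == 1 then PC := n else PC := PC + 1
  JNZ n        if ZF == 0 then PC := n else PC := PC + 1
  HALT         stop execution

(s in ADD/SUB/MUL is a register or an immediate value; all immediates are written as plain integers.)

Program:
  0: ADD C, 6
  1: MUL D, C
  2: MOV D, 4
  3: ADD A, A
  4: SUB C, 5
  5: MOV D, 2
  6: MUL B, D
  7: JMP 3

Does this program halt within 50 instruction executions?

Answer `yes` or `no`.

Step 1: PC=0 exec 'ADD C, 6'. After: A=0 B=0 C=6 D=0 ZF=0 PC=1
Step 2: PC=1 exec 'MUL D, C'. After: A=0 B=0 C=6 D=0 ZF=1 PC=2
Step 3: PC=2 exec 'MOV D, 4'. After: A=0 B=0 C=6 D=4 ZF=1 PC=3
Step 4: PC=3 exec 'ADD A, A'. After: A=0 B=0 C=6 D=4 ZF=1 PC=4
Step 5: PC=4 exec 'SUB C, 5'. After: A=0 B=0 C=1 D=4 ZF=0 PC=5
Step 6: PC=5 exec 'MOV D, 2'. After: A=0 B=0 C=1 D=2 ZF=0 PC=6
Step 7: PC=6 exec 'MUL B, D'. After: A=0 B=0 C=1 D=2 ZF=1 PC=7
Step 8: PC=7 exec 'JMP 3'. After: A=0 B=0 C=1 D=2 ZF=1 PC=3
Step 9: PC=3 exec 'ADD A, A'. After: A=0 B=0 C=1 D=2 ZF=1 PC=4
Step 10: PC=4 exec 'SUB C, 5'. After: A=0 B=0 C=-4 D=2 ZF=0 PC=5
Step 11: PC=5 exec 'MOV D, 2'. After: A=0 B=0 C=-4 D=2 ZF=0 PC=6
Step 12: PC=6 exec 'MUL B, D'. After: A=0 B=0 C=-4 D=2 ZF=1 PC=7
Step 13: PC=7 exec 'JMP 3'. After: A=0 B=0 C=-4 D=2 ZF=1 PC=3
Step 14: PC=3 exec 'ADD A, A'. After: A=0 B=0 C=-4 D=2 ZF=1 PC=4
Step 15: PC=4 exec 'SUB C, 5'. After: A=0 B=0 C=-9 D=2 ZF=0 PC=5
After 50 steps: not halted. PC revisits the same instructions with no path to HALT; will never halt.

Answer: no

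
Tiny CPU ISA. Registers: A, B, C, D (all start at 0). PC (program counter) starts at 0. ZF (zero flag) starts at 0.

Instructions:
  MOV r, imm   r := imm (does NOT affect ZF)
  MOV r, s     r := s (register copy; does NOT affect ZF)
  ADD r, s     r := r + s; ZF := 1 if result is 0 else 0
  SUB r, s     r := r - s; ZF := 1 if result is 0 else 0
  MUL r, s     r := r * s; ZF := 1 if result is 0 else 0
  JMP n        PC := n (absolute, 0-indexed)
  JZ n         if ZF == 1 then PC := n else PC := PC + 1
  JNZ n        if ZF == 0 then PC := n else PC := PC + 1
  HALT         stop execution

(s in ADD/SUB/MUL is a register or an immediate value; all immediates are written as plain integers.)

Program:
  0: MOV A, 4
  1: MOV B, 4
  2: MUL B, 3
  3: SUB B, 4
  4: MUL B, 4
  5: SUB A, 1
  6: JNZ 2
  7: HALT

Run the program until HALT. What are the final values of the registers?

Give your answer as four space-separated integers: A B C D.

Step 1: PC=0 exec 'MOV A, 4'. After: A=4 B=0 C=0 D=0 ZF=0 PC=1
Step 2: PC=1 exec 'MOV B, 4'. After: A=4 B=4 C=0 D=0 ZF=0 PC=2
Step 3: PC=2 exec 'MUL B, 3'. After: A=4 B=12 C=0 D=0 ZF=0 PC=3
Step 4: PC=3 exec 'SUB B, 4'. After: A=4 B=8 C=0 D=0 ZF=0 PC=4
Step 5: PC=4 exec 'MUL B, 4'. After: A=4 B=32 C=0 D=0 ZF=0 PC=5
Step 6: PC=5 exec 'SUB A, 1'. After: A=3 B=32 C=0 D=0 ZF=0 PC=6
Step 7: PC=6 exec 'JNZ 2'. After: A=3 B=32 C=0 D=0 ZF=0 PC=2
Step 8: PC=2 exec 'MUL B, 3'. After: A=3 B=96 C=0 D=0 ZF=0 PC=3
Step 9: PC=3 exec 'SUB B, 4'. After: A=3 B=92 C=0 D=0 ZF=0 PC=4
Step 10: PC=4 exec 'MUL B, 4'. After: A=3 B=368 C=0 D=0 ZF=0 PC=5
Step 11: PC=5 exec 'SUB A, 1'. After: A=2 B=368 C=0 D=0 ZF=0 PC=6
Step 12: PC=6 exec 'JNZ 2'. After: A=2 B=368 C=0 D=0 ZF=0 PC=2
Step 13: PC=2 exec 'MUL B, 3'. After: A=2 B=1104 C=0 D=0 ZF=0 PC=3
Step 14: PC=3 exec 'SUB B, 4'. After: A=2 B=1100 C=0 D=0 ZF=0 PC=4
Step 15: PC=4 exec 'MUL B, 4'. After: A=2 B=4400 C=0 D=0 ZF=0 PC=5
Step 16: PC=5 exec 'SUB A, 1'. After: A=1 B=4400 C=0 D=0 ZF=0 PC=6
Step 17: PC=6 exec 'JNZ 2'. After: A=1 B=4400 C=0 D=0 ZF=0 PC=2
Step 18: PC=2 exec 'MUL B, 3'. After: A=1 B=13200 C=0 D=0 ZF=0 PC=3
Step 19: PC=3 exec 'SUB B, 4'. After: A=1 B=13196 C=0 D=0 ZF=0 PC=4
Step 20: PC=4 exec 'MUL B, 4'. After: A=1 B=52784 C=0 D=0 ZF=0 PC=5
Step 21: PC=5 exec 'SUB A, 1'. After: A=0 B=52784 C=0 D=0 ZF=1 PC=6
Step 22: PC=6 exec 'JNZ 2'. After: A=0 B=52784 C=0 D=0 ZF=1 PC=7
Step 23: PC=7 exec 'HALT'. After: A=0 B=52784 C=0 D=0 ZF=1 PC=7 HALTED

Answer: 0 52784 0 0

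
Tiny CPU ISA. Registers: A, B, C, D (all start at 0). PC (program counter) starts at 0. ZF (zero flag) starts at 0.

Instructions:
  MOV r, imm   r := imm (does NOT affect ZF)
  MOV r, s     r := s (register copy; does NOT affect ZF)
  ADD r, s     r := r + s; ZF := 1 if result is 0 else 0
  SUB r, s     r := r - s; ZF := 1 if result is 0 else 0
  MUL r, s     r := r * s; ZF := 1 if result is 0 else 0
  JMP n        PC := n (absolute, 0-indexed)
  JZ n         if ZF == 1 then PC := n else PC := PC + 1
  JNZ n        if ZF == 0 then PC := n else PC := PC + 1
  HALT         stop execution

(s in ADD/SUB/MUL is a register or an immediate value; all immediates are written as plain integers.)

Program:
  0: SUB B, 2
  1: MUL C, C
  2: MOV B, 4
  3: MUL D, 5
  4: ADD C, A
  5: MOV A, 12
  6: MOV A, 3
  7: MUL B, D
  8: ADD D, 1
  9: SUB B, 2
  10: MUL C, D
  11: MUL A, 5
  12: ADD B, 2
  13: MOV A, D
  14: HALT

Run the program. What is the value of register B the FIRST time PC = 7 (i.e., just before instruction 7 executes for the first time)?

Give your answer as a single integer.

Step 1: PC=0 exec 'SUB B, 2'. After: A=0 B=-2 C=0 D=0 ZF=0 PC=1
Step 2: PC=1 exec 'MUL C, C'. After: A=0 B=-2 C=0 D=0 ZF=1 PC=2
Step 3: PC=2 exec 'MOV B, 4'. After: A=0 B=4 C=0 D=0 ZF=1 PC=3
Step 4: PC=3 exec 'MUL D, 5'. After: A=0 B=4 C=0 D=0 ZF=1 PC=4
Step 5: PC=4 exec 'ADD C, A'. After: A=0 B=4 C=0 D=0 ZF=1 PC=5
Step 6: PC=5 exec 'MOV A, 12'. After: A=12 B=4 C=0 D=0 ZF=1 PC=6
Step 7: PC=6 exec 'MOV A, 3'. After: A=3 B=4 C=0 D=0 ZF=1 PC=7
First time PC=7: B=4

4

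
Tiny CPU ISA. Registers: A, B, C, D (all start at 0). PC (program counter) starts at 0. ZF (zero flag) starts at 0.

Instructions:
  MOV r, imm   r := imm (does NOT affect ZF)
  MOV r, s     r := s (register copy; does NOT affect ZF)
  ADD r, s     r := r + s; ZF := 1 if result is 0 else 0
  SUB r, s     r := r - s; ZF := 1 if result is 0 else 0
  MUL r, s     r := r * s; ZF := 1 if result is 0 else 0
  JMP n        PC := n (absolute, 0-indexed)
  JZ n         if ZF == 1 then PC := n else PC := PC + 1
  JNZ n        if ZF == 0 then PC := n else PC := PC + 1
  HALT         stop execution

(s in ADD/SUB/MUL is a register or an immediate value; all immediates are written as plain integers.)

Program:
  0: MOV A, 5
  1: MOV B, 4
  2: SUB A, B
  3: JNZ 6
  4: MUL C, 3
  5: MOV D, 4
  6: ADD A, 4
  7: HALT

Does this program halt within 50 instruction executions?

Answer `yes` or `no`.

Answer: yes

Derivation:
Step 1: PC=0 exec 'MOV A, 5'. After: A=5 B=0 C=0 D=0 ZF=0 PC=1
Step 2: PC=1 exec 'MOV B, 4'. After: A=5 B=4 C=0 D=0 ZF=0 PC=2
Step 3: PC=2 exec 'SUB A, B'. After: A=1 B=4 C=0 D=0 ZF=0 PC=3
Step 4: PC=3 exec 'JNZ 6'. After: A=1 B=4 C=0 D=0 ZF=0 PC=6
Step 5: PC=6 exec 'ADD A, 4'. After: A=5 B=4 C=0 D=0 ZF=0 PC=7
Step 6: PC=7 exec 'HALT'. After: A=5 B=4 C=0 D=0 ZF=0 PC=7 HALTED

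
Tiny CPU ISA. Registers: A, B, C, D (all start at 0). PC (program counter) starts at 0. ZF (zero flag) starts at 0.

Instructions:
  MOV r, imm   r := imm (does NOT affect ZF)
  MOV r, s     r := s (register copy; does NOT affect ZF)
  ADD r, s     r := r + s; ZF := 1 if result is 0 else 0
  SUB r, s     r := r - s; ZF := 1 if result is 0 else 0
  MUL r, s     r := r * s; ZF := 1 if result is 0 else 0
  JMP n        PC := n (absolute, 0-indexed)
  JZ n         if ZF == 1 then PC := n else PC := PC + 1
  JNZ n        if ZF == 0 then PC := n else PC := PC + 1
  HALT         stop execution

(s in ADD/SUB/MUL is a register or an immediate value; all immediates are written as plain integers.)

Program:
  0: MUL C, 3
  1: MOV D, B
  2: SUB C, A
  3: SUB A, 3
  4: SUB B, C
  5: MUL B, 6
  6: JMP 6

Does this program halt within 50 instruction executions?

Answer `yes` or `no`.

Step 1: PC=0 exec 'MUL C, 3'. After: A=0 B=0 C=0 D=0 ZF=1 PC=1
Step 2: PC=1 exec 'MOV D, B'. After: A=0 B=0 C=0 D=0 ZF=1 PC=2
Step 3: PC=2 exec 'SUB C, A'. After: A=0 B=0 C=0 D=0 ZF=1 PC=3
Step 4: PC=3 exec 'SUB A, 3'. After: A=-3 B=0 C=0 D=0 ZF=0 PC=4
Step 5: PC=4 exec 'SUB B, C'. After: A=-3 B=0 C=0 D=0 ZF=1 PC=5
Step 6: PC=5 exec 'MUL B, 6'. After: A=-3 B=0 C=0 D=0 ZF=1 PC=6
Step 7: PC=6 exec 'JMP 6'. After: A=-3 B=0 C=0 D=0 ZF=1 PC=6
State after step 7 equals state after step 6: the program is in a cycle of length 1 and will never halt.

Answer: no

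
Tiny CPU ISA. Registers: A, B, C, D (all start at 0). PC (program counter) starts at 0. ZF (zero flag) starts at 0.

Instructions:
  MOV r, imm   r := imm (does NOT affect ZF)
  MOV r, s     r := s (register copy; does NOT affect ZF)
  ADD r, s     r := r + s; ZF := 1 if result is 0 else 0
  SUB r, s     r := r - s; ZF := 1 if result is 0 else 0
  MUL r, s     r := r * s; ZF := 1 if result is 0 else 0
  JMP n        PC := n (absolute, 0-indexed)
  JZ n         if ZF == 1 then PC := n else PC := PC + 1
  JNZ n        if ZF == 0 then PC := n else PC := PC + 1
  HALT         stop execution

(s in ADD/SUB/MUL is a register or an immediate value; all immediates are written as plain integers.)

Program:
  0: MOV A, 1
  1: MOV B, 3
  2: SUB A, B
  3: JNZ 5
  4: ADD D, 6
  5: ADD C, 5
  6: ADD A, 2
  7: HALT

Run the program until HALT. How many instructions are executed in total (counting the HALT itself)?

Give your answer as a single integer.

Answer: 7

Derivation:
Step 1: PC=0 exec 'MOV A, 1'. After: A=1 B=0 C=0 D=0 ZF=0 PC=1
Step 2: PC=1 exec 'MOV B, 3'. After: A=1 B=3 C=0 D=0 ZF=0 PC=2
Step 3: PC=2 exec 'SUB A, B'. After: A=-2 B=3 C=0 D=0 ZF=0 PC=3
Step 4: PC=3 exec 'JNZ 5'. After: A=-2 B=3 C=0 D=0 ZF=0 PC=5
Step 5: PC=5 exec 'ADD C, 5'. After: A=-2 B=3 C=5 D=0 ZF=0 PC=6
Step 6: PC=6 exec 'ADD A, 2'. After: A=0 B=3 C=5 D=0 ZF=1 PC=7
Step 7: PC=7 exec 'HALT'. After: A=0 B=3 C=5 D=0 ZF=1 PC=7 HALTED
Total instructions executed: 7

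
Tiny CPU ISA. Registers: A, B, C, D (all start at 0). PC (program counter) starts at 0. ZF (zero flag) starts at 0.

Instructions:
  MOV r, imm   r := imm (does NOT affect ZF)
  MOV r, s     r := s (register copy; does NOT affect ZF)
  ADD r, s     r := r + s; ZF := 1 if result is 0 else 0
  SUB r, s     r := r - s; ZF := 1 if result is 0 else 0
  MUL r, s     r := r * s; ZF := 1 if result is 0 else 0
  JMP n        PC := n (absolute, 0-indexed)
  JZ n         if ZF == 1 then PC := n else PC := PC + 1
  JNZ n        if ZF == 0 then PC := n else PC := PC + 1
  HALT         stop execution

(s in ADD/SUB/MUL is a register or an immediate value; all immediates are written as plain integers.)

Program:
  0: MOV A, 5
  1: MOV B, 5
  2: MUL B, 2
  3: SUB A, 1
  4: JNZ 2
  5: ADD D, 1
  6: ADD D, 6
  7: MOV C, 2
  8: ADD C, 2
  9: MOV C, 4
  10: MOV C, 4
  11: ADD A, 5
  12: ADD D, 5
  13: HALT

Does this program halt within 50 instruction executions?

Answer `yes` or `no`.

Answer: yes

Derivation:
Step 1: PC=0 exec 'MOV A, 5'. After: A=5 B=0 C=0 D=0 ZF=0 PC=1
Step 2: PC=1 exec 'MOV B, 5'. After: A=5 B=5 C=0 D=0 ZF=0 PC=2
Step 3: PC=2 exec 'MUL B, 2'. After: A=5 B=10 C=0 D=0 ZF=0 PC=3
Step 4: PC=3 exec 'SUB A, 1'. After: A=4 B=10 C=0 D=0 ZF=0 PC=4
Step 5: PC=4 exec 'JNZ 2'. After: A=4 B=10 C=0 D=0 ZF=0 PC=2
Step 6: PC=2 exec 'MUL B, 2'. After: A=4 B=20 C=0 D=0 ZF=0 PC=3
Step 7: PC=3 exec 'SUB A, 1'. After: A=3 B=20 C=0 D=0 ZF=0 PC=4
Step 8: PC=4 exec 'JNZ 2'. After: A=3 B=20 C=0 D=0 ZF=0 PC=2
Step 9: PC=2 exec 'MUL B, 2'. After: A=3 B=40 C=0 D=0 ZF=0 PC=3
Step 10: PC=3 exec 'SUB A, 1'. After: A=2 B=40 C=0 D=0 ZF=0 PC=4
Step 11: PC=4 exec 'JNZ 2'. After: A=2 B=40 C=0 D=0 ZF=0 PC=2
Step 12: PC=2 exec 'MUL B, 2'. After: A=2 B=80 C=0 D=0 ZF=0 PC=3
Step 13: PC=3 exec 'SUB A, 1'. After: A=1 B=80 C=0 D=0 ZF=0 PC=4
Step 14: PC=4 exec 'JNZ 2'. After: A=1 B=80 C=0 D=0 ZF=0 PC=2
Step 15: PC=2 exec 'MUL B, 2'. After: A=1 B=160 C=0 D=0 ZF=0 PC=3
Step 16: PC=3 exec 'SUB A, 1'. After: A=0 B=160 C=0 D=0 ZF=1 PC=4
Step 17: PC=4 exec 'JNZ 2'. After: A=0 B=160 C=0 D=0 ZF=1 PC=5
Step 18: PC=5 exec 'ADD D, 1'. After: A=0 B=160 C=0 D=1 ZF=0 PC=6
Step 19: PC=6 exec 'ADD D, 6'. After: A=0 B=160 C=0 D=7 ZF=0 PC=7
Step 20: PC=7 exec 'MOV C, 2'. After: A=0 B=160 C=2 D=7 ZF=0 PC=8
Step 21: PC=8 exec 'ADD C, 2'. After: A=0 B=160 C=4 D=7 ZF=0 PC=9
Step 22: PC=9 exec 'MOV C, 4'. After: A=0 B=160 C=4 D=7 ZF=0 PC=10
Step 23: PC=10 exec 'MOV C, 4'. After: A=0 B=160 C=4 D=7 ZF=0 PC=11
Step 24: PC=11 exec 'ADD A, 5'. After: A=5 B=160 C=4 D=7 ZF=0 PC=12
Step 25: PC=12 exec 'ADD D, 5'. After: A=5 B=160 C=4 D=12 ZF=0 PC=13
Step 26: PC=13 exec 'HALT'. After: A=5 B=160 C=4 D=12 ZF=0 PC=13 HALTED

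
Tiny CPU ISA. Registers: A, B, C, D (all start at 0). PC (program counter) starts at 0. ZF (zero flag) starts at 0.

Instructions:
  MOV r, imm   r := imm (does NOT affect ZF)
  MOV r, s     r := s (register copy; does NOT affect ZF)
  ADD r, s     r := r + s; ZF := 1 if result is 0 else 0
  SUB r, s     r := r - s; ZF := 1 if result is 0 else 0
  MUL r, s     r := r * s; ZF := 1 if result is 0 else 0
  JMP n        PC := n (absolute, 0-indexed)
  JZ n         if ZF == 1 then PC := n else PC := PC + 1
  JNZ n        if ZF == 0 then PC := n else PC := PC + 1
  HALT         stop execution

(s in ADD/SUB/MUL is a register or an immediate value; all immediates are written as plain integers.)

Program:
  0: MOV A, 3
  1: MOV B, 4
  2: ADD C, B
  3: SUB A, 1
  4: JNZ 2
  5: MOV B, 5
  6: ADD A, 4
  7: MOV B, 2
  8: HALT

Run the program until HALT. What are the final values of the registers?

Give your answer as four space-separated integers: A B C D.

Step 1: PC=0 exec 'MOV A, 3'. After: A=3 B=0 C=0 D=0 ZF=0 PC=1
Step 2: PC=1 exec 'MOV B, 4'. After: A=3 B=4 C=0 D=0 ZF=0 PC=2
Step 3: PC=2 exec 'ADD C, B'. After: A=3 B=4 C=4 D=0 ZF=0 PC=3
Step 4: PC=3 exec 'SUB A, 1'. After: A=2 B=4 C=4 D=0 ZF=0 PC=4
Step 5: PC=4 exec 'JNZ 2'. After: A=2 B=4 C=4 D=0 ZF=0 PC=2
Step 6: PC=2 exec 'ADD C, B'. After: A=2 B=4 C=8 D=0 ZF=0 PC=3
Step 7: PC=3 exec 'SUB A, 1'. After: A=1 B=4 C=8 D=0 ZF=0 PC=4
Step 8: PC=4 exec 'JNZ 2'. After: A=1 B=4 C=8 D=0 ZF=0 PC=2
Step 9: PC=2 exec 'ADD C, B'. After: A=1 B=4 C=12 D=0 ZF=0 PC=3
Step 10: PC=3 exec 'SUB A, 1'. After: A=0 B=4 C=12 D=0 ZF=1 PC=4
Step 11: PC=4 exec 'JNZ 2'. After: A=0 B=4 C=12 D=0 ZF=1 PC=5
Step 12: PC=5 exec 'MOV B, 5'. After: A=0 B=5 C=12 D=0 ZF=1 PC=6
Step 13: PC=6 exec 'ADD A, 4'. After: A=4 B=5 C=12 D=0 ZF=0 PC=7
Step 14: PC=7 exec 'MOV B, 2'. After: A=4 B=2 C=12 D=0 ZF=0 PC=8
Step 15: PC=8 exec 'HALT'. After: A=4 B=2 C=12 D=0 ZF=0 PC=8 HALTED

Answer: 4 2 12 0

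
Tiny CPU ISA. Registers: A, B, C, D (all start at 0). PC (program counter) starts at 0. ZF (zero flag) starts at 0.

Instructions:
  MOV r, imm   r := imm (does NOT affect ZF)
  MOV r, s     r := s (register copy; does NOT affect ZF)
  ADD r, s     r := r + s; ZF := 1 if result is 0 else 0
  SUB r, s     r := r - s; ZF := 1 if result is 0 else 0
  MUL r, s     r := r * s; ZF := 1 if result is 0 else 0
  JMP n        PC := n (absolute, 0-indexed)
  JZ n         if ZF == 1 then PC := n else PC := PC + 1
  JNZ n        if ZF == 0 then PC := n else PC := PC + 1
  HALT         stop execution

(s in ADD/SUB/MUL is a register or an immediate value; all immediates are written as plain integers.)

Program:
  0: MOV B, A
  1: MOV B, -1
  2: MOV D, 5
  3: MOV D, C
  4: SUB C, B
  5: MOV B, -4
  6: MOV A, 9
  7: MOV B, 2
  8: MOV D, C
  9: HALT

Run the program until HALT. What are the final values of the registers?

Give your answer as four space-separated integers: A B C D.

Step 1: PC=0 exec 'MOV B, A'. After: A=0 B=0 C=0 D=0 ZF=0 PC=1
Step 2: PC=1 exec 'MOV B, -1'. After: A=0 B=-1 C=0 D=0 ZF=0 PC=2
Step 3: PC=2 exec 'MOV D, 5'. After: A=0 B=-1 C=0 D=5 ZF=0 PC=3
Step 4: PC=3 exec 'MOV D, C'. After: A=0 B=-1 C=0 D=0 ZF=0 PC=4
Step 5: PC=4 exec 'SUB C, B'. After: A=0 B=-1 C=1 D=0 ZF=0 PC=5
Step 6: PC=5 exec 'MOV B, -4'. After: A=0 B=-4 C=1 D=0 ZF=0 PC=6
Step 7: PC=6 exec 'MOV A, 9'. After: A=9 B=-4 C=1 D=0 ZF=0 PC=7
Step 8: PC=7 exec 'MOV B, 2'. After: A=9 B=2 C=1 D=0 ZF=0 PC=8
Step 9: PC=8 exec 'MOV D, C'. After: A=9 B=2 C=1 D=1 ZF=0 PC=9
Step 10: PC=9 exec 'HALT'. After: A=9 B=2 C=1 D=1 ZF=0 PC=9 HALTED

Answer: 9 2 1 1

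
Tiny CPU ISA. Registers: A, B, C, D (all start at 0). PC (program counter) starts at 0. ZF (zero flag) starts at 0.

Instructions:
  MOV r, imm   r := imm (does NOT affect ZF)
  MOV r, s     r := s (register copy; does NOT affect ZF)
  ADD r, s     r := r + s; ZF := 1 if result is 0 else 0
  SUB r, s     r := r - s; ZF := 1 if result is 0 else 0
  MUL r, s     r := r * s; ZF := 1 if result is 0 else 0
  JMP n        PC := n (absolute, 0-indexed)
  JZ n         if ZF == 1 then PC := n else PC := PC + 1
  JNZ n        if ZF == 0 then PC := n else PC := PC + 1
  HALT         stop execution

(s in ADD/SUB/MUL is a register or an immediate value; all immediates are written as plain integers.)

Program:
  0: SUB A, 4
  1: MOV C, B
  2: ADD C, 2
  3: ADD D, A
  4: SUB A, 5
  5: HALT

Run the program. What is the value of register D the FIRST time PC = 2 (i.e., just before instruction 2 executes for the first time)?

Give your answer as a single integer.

Step 1: PC=0 exec 'SUB A, 4'. After: A=-4 B=0 C=0 D=0 ZF=0 PC=1
Step 2: PC=1 exec 'MOV C, B'. After: A=-4 B=0 C=0 D=0 ZF=0 PC=2
First time PC=2: D=0

0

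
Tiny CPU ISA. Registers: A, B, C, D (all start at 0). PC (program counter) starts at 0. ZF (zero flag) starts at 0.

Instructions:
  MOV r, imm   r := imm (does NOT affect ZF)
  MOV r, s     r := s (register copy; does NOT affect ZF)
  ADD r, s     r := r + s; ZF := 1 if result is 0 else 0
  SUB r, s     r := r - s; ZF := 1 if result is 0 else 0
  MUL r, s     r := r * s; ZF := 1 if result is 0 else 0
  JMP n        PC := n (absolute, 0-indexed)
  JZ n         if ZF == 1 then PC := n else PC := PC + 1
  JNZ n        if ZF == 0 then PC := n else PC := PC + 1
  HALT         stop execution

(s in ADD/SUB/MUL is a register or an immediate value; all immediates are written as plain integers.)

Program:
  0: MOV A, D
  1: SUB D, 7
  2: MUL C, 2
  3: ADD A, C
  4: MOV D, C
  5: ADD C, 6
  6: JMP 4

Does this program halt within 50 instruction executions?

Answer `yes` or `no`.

Answer: no

Derivation:
Step 1: PC=0 exec 'MOV A, D'. After: A=0 B=0 C=0 D=0 ZF=0 PC=1
Step 2: PC=1 exec 'SUB D, 7'. After: A=0 B=0 C=0 D=-7 ZF=0 PC=2
Step 3: PC=2 exec 'MUL C, 2'. After: A=0 B=0 C=0 D=-7 ZF=1 PC=3
Step 4: PC=3 exec 'ADD A, C'. After: A=0 B=0 C=0 D=-7 ZF=1 PC=4
Step 5: PC=4 exec 'MOV D, C'. After: A=0 B=0 C=0 D=0 ZF=1 PC=5
Step 6: PC=5 exec 'ADD C, 6'. After: A=0 B=0 C=6 D=0 ZF=0 PC=6
Step 7: PC=6 exec 'JMP 4'. After: A=0 B=0 C=6 D=0 ZF=0 PC=4
Step 8: PC=4 exec 'MOV D, C'. After: A=0 B=0 C=6 D=6 ZF=0 PC=5
Step 9: PC=5 exec 'ADD C, 6'. After: A=0 B=0 C=12 D=6 ZF=0 PC=6
Step 10: PC=6 exec 'JMP 4'. After: A=0 B=0 C=12 D=6 ZF=0 PC=4
Step 11: PC=4 exec 'MOV D, C'. After: A=0 B=0 C=12 D=12 ZF=0 PC=5
Step 12: PC=5 exec 'ADD C, 6'. After: A=0 B=0 C=18 D=12 ZF=0 PC=6
Step 13: PC=6 exec 'JMP 4'. After: A=0 B=0 C=18 D=12 ZF=0 PC=4
Step 14: PC=4 exec 'MOV D, C'. After: A=0 B=0 C=18 D=18 ZF=0 PC=5
Step 15: PC=5 exec 'ADD C, 6'. After: A=0 B=0 C=24 D=18 ZF=0 PC=6
After 50 steps: not halted. PC revisits the same instructions with no path to HALT; will never halt.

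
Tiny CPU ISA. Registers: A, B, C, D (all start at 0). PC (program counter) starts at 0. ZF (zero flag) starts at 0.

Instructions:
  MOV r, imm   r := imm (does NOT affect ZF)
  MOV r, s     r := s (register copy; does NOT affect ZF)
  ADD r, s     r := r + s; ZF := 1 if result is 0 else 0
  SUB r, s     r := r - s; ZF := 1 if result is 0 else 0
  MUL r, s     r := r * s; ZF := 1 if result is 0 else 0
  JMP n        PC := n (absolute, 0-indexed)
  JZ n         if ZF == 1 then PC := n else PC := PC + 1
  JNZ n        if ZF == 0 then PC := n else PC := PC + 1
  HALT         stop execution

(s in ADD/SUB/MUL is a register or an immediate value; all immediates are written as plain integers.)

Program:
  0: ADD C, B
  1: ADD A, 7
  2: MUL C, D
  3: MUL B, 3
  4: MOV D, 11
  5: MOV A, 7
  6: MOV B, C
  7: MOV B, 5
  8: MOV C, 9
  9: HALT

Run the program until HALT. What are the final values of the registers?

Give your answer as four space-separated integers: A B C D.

Step 1: PC=0 exec 'ADD C, B'. After: A=0 B=0 C=0 D=0 ZF=1 PC=1
Step 2: PC=1 exec 'ADD A, 7'. After: A=7 B=0 C=0 D=0 ZF=0 PC=2
Step 3: PC=2 exec 'MUL C, D'. After: A=7 B=0 C=0 D=0 ZF=1 PC=3
Step 4: PC=3 exec 'MUL B, 3'. After: A=7 B=0 C=0 D=0 ZF=1 PC=4
Step 5: PC=4 exec 'MOV D, 11'. After: A=7 B=0 C=0 D=11 ZF=1 PC=5
Step 6: PC=5 exec 'MOV A, 7'. After: A=7 B=0 C=0 D=11 ZF=1 PC=6
Step 7: PC=6 exec 'MOV B, C'. After: A=7 B=0 C=0 D=11 ZF=1 PC=7
Step 8: PC=7 exec 'MOV B, 5'. After: A=7 B=5 C=0 D=11 ZF=1 PC=8
Step 9: PC=8 exec 'MOV C, 9'. After: A=7 B=5 C=9 D=11 ZF=1 PC=9
Step 10: PC=9 exec 'HALT'. After: A=7 B=5 C=9 D=11 ZF=1 PC=9 HALTED

Answer: 7 5 9 11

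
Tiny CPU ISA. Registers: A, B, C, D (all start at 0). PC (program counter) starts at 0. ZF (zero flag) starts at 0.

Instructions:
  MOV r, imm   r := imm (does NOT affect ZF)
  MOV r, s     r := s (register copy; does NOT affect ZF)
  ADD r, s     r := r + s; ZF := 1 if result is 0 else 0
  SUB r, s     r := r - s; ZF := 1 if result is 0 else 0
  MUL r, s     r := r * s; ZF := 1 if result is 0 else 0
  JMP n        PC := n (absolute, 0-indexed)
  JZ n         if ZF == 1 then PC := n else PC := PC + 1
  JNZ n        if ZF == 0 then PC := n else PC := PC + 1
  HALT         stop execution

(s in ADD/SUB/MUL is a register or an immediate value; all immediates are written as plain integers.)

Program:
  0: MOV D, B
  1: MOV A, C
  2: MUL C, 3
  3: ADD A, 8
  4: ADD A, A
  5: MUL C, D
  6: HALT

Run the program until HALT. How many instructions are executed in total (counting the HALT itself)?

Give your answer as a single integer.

Answer: 7

Derivation:
Step 1: PC=0 exec 'MOV D, B'. After: A=0 B=0 C=0 D=0 ZF=0 PC=1
Step 2: PC=1 exec 'MOV A, C'. After: A=0 B=0 C=0 D=0 ZF=0 PC=2
Step 3: PC=2 exec 'MUL C, 3'. After: A=0 B=0 C=0 D=0 ZF=1 PC=3
Step 4: PC=3 exec 'ADD A, 8'. After: A=8 B=0 C=0 D=0 ZF=0 PC=4
Step 5: PC=4 exec 'ADD A, A'. After: A=16 B=0 C=0 D=0 ZF=0 PC=5
Step 6: PC=5 exec 'MUL C, D'. After: A=16 B=0 C=0 D=0 ZF=1 PC=6
Step 7: PC=6 exec 'HALT'. After: A=16 B=0 C=0 D=0 ZF=1 PC=6 HALTED
Total instructions executed: 7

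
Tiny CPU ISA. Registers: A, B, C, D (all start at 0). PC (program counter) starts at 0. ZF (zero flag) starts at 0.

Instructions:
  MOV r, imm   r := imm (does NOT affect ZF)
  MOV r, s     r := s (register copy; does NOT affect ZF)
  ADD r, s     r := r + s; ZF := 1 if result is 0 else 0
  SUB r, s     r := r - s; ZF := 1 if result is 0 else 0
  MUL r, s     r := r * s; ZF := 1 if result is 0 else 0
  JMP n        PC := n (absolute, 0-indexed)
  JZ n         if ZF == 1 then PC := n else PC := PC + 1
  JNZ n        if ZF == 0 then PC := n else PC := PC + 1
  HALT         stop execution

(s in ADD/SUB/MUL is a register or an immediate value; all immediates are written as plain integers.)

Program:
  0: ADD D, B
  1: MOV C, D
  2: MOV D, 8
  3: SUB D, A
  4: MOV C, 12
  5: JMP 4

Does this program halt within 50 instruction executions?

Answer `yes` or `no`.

Answer: no

Derivation:
Step 1: PC=0 exec 'ADD D, B'. After: A=0 B=0 C=0 D=0 ZF=1 PC=1
Step 2: PC=1 exec 'MOV C, D'. After: A=0 B=0 C=0 D=0 ZF=1 PC=2
Step 3: PC=2 exec 'MOV D, 8'. After: A=0 B=0 C=0 D=8 ZF=1 PC=3
Step 4: PC=3 exec 'SUB D, A'. After: A=0 B=0 C=0 D=8 ZF=0 PC=4
Step 5: PC=4 exec 'MOV C, 12'. After: A=0 B=0 C=12 D=8 ZF=0 PC=5
Step 6: PC=5 exec 'JMP 4'. After: A=0 B=0 C=12 D=8 ZF=0 PC=4
Step 7: PC=4 exec 'MOV C, 12'. After: A=0 B=0 C=12 D=8 ZF=0 PC=5
State after step 7 equals state after step 5: the program is in a cycle of length 2 and will never halt.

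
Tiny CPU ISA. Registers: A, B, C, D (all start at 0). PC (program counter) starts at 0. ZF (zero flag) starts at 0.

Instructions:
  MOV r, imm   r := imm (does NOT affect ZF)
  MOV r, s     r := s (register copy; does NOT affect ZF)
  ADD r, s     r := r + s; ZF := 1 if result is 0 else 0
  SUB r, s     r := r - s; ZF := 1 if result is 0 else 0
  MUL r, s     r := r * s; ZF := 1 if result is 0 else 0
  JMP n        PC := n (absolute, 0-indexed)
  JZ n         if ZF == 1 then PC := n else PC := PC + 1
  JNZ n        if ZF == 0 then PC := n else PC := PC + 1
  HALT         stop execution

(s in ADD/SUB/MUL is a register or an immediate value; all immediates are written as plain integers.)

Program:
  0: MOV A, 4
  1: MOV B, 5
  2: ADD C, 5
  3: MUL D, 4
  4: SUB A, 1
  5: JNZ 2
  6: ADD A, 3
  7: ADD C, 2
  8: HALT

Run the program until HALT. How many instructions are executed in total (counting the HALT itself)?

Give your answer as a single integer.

Step 1: PC=0 exec 'MOV A, 4'. After: A=4 B=0 C=0 D=0 ZF=0 PC=1
Step 2: PC=1 exec 'MOV B, 5'. After: A=4 B=5 C=0 D=0 ZF=0 PC=2
Step 3: PC=2 exec 'ADD C, 5'. After: A=4 B=5 C=5 D=0 ZF=0 PC=3
Step 4: PC=3 exec 'MUL D, 4'. After: A=4 B=5 C=5 D=0 ZF=1 PC=4
Step 5: PC=4 exec 'SUB A, 1'. After: A=3 B=5 C=5 D=0 ZF=0 PC=5
Step 6: PC=5 exec 'JNZ 2'. After: A=3 B=5 C=5 D=0 ZF=0 PC=2
Step 7: PC=2 exec 'ADD C, 5'. After: A=3 B=5 C=10 D=0 ZF=0 PC=3
Step 8: PC=3 exec 'MUL D, 4'. After: A=3 B=5 C=10 D=0 ZF=1 PC=4
Step 9: PC=4 exec 'SUB A, 1'. After: A=2 B=5 C=10 D=0 ZF=0 PC=5
Step 10: PC=5 exec 'JNZ 2'. After: A=2 B=5 C=10 D=0 ZF=0 PC=2
Step 11: PC=2 exec 'ADD C, 5'. After: A=2 B=5 C=15 D=0 ZF=0 PC=3
Step 12: PC=3 exec 'MUL D, 4'. After: A=2 B=5 C=15 D=0 ZF=1 PC=4
Step 13: PC=4 exec 'SUB A, 1'. After: A=1 B=5 C=15 D=0 ZF=0 PC=5
Step 14: PC=5 exec 'JNZ 2'. After: A=1 B=5 C=15 D=0 ZF=0 PC=2
Step 15: PC=2 exec 'ADD C, 5'. After: A=1 B=5 C=20 D=0 ZF=0 PC=3
Step 16: PC=3 exec 'MUL D, 4'. After: A=1 B=5 C=20 D=0 ZF=1 PC=4
Step 17: PC=4 exec 'SUB A, 1'. After: A=0 B=5 C=20 D=0 ZF=1 PC=5
Step 18: PC=5 exec 'JNZ 2'. After: A=0 B=5 C=20 D=0 ZF=1 PC=6
Step 19: PC=6 exec 'ADD A, 3'. After: A=3 B=5 C=20 D=0 ZF=0 PC=7
Step 20: PC=7 exec 'ADD C, 2'. After: A=3 B=5 C=22 D=0 ZF=0 PC=8
Step 21: PC=8 exec 'HALT'. After: A=3 B=5 C=22 D=0 ZF=0 PC=8 HALTED
Total instructions executed: 21

Answer: 21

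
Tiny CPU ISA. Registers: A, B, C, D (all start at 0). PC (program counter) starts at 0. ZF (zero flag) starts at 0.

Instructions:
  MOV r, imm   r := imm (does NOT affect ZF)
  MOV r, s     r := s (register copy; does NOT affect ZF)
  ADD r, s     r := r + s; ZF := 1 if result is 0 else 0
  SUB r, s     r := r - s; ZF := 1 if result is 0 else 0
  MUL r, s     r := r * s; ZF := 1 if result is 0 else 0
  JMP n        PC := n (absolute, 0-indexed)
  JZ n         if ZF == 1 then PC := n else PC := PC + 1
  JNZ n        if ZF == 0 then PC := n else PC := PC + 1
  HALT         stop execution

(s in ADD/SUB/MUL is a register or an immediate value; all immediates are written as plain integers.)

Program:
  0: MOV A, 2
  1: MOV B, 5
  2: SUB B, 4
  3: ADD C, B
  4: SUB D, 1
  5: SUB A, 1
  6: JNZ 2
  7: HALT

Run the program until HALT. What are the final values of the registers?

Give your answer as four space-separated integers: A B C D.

Answer: 0 -3 -2 -2

Derivation:
Step 1: PC=0 exec 'MOV A, 2'. After: A=2 B=0 C=0 D=0 ZF=0 PC=1
Step 2: PC=1 exec 'MOV B, 5'. After: A=2 B=5 C=0 D=0 ZF=0 PC=2
Step 3: PC=2 exec 'SUB B, 4'. After: A=2 B=1 C=0 D=0 ZF=0 PC=3
Step 4: PC=3 exec 'ADD C, B'. After: A=2 B=1 C=1 D=0 ZF=0 PC=4
Step 5: PC=4 exec 'SUB D, 1'. After: A=2 B=1 C=1 D=-1 ZF=0 PC=5
Step 6: PC=5 exec 'SUB A, 1'. After: A=1 B=1 C=1 D=-1 ZF=0 PC=6
Step 7: PC=6 exec 'JNZ 2'. After: A=1 B=1 C=1 D=-1 ZF=0 PC=2
Step 8: PC=2 exec 'SUB B, 4'. After: A=1 B=-3 C=1 D=-1 ZF=0 PC=3
Step 9: PC=3 exec 'ADD C, B'. After: A=1 B=-3 C=-2 D=-1 ZF=0 PC=4
Step 10: PC=4 exec 'SUB D, 1'. After: A=1 B=-3 C=-2 D=-2 ZF=0 PC=5
Step 11: PC=5 exec 'SUB A, 1'. After: A=0 B=-3 C=-2 D=-2 ZF=1 PC=6
Step 12: PC=6 exec 'JNZ 2'. After: A=0 B=-3 C=-2 D=-2 ZF=1 PC=7
Step 13: PC=7 exec 'HALT'. After: A=0 B=-3 C=-2 D=-2 ZF=1 PC=7 HALTED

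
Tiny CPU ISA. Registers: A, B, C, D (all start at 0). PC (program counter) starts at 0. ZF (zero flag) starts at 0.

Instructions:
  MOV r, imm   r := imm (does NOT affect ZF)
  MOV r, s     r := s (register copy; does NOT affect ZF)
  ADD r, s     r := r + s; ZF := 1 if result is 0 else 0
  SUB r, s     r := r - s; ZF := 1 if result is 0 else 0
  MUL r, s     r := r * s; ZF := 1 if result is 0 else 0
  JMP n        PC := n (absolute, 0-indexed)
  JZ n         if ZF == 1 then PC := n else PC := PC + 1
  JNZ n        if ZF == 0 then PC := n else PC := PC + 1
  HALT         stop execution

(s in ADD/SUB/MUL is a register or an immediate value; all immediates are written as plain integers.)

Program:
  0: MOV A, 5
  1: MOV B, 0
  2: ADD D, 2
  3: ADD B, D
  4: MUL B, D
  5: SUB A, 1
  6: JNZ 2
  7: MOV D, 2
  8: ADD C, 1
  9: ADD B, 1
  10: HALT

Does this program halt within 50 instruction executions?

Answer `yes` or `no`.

Answer: yes

Derivation:
Step 1: PC=0 exec 'MOV A, 5'. After: A=5 B=0 C=0 D=0 ZF=0 PC=1
Step 2: PC=1 exec 'MOV B, 0'. After: A=5 B=0 C=0 D=0 ZF=0 PC=2
Step 3: PC=2 exec 'ADD D, 2'. After: A=5 B=0 C=0 D=2 ZF=0 PC=3
Step 4: PC=3 exec 'ADD B, D'. After: A=5 B=2 C=0 D=2 ZF=0 PC=4
Step 5: PC=4 exec 'MUL B, D'. After: A=5 B=4 C=0 D=2 ZF=0 PC=5
Step 6: PC=5 exec 'SUB A, 1'. After: A=4 B=4 C=0 D=2 ZF=0 PC=6
Step 7: PC=6 exec 'JNZ 2'. After: A=4 B=4 C=0 D=2 ZF=0 PC=2
Step 8: PC=2 exec 'ADD D, 2'. After: A=4 B=4 C=0 D=4 ZF=0 PC=3
Step 9: PC=3 exec 'ADD B, D'. After: A=4 B=8 C=0 D=4 ZF=0 PC=4
Step 10: PC=4 exec 'MUL B, D'. After: A=4 B=32 C=0 D=4 ZF=0 PC=5
Step 11: PC=5 exec 'SUB A, 1'. After: A=3 B=32 C=0 D=4 ZF=0 PC=6
Step 12: PC=6 exec 'JNZ 2'. After: A=3 B=32 C=0 D=4 ZF=0 PC=2
Step 13: PC=2 exec 'ADD D, 2'. After: A=3 B=32 C=0 D=6 ZF=0 PC=3
Step 14: PC=3 exec 'ADD B, D'. After: A=3 B=38 C=0 D=6 ZF=0 PC=4
Step 15: PC=4 exec 'MUL B, D'. After: A=3 B=228 C=0 D=6 ZF=0 PC=5
Step 16: PC=5 exec 'SUB A, 1'. After: A=2 B=228 C=0 D=6 ZF=0 PC=6
Step 17: PC=6 exec 'JNZ 2'. After: A=2 B=228 C=0 D=6 ZF=0 PC=2
Step 18: PC=2 exec 'ADD D, 2'. After: A=2 B=228 C=0 D=8 ZF=0 PC=3
Step 19: PC=3 exec 'ADD B, D'. After: A=2 B=236 C=0 D=8 ZF=0 PC=4
Step 20: PC=4 exec 'MUL B, D'. After: A=2 B=1888 C=0 D=8 ZF=0 PC=5
Step 21: PC=5 exec 'SUB A, 1'. After: A=1 B=1888 C=0 D=8 ZF=0 PC=6
Step 22: PC=6 exec 'JNZ 2'. After: A=1 B=1888 C=0 D=8 ZF=0 PC=2
Step 23: PC=2 exec 'ADD D, 2'. After: A=1 B=1888 C=0 D=10 ZF=0 PC=3
Step 24: PC=3 exec 'ADD B, D'. After: A=1 B=1898 C=0 D=10 ZF=0 PC=4
Step 25: PC=4 exec 'MUL B, D'. After: A=1 B=18980 C=0 D=10 ZF=0 PC=5
Step 26: PC=5 exec 'SUB A, 1'. After: A=0 B=18980 C=0 D=10 ZF=1 PC=6
Step 27: PC=6 exec 'JNZ 2'. After: A=0 B=18980 C=0 D=10 ZF=1 PC=7
Step 28: PC=7 exec 'MOV D, 2'. After: A=0 B=18980 C=0 D=2 ZF=1 PC=8
Step 29: PC=8 exec 'ADD C, 1'. After: A=0 B=18980 C=1 D=2 ZF=0 PC=9
Step 30: PC=9 exec 'ADD B, 1'. After: A=0 B=18981 C=1 D=2 ZF=0 PC=10
Step 31: PC=10 exec 'HALT'. After: A=0 B=18981 C=1 D=2 ZF=0 PC=10 HALTED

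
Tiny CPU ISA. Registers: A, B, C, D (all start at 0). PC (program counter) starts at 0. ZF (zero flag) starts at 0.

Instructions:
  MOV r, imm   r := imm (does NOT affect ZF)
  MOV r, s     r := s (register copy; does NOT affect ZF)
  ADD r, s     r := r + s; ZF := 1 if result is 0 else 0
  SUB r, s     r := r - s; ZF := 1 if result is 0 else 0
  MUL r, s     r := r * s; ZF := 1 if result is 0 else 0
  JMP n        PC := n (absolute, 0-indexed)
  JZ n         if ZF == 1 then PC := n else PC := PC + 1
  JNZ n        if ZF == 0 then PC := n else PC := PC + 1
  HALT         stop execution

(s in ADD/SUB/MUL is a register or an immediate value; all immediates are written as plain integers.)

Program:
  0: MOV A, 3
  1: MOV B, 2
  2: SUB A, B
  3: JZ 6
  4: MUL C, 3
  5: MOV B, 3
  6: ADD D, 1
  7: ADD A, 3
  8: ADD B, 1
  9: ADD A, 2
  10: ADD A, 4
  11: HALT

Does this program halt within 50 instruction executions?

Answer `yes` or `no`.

Step 1: PC=0 exec 'MOV A, 3'. After: A=3 B=0 C=0 D=0 ZF=0 PC=1
Step 2: PC=1 exec 'MOV B, 2'. After: A=3 B=2 C=0 D=0 ZF=0 PC=2
Step 3: PC=2 exec 'SUB A, B'. After: A=1 B=2 C=0 D=0 ZF=0 PC=3
Step 4: PC=3 exec 'JZ 6'. After: A=1 B=2 C=0 D=0 ZF=0 PC=4
Step 5: PC=4 exec 'MUL C, 3'. After: A=1 B=2 C=0 D=0 ZF=1 PC=5
Step 6: PC=5 exec 'MOV B, 3'. After: A=1 B=3 C=0 D=0 ZF=1 PC=6
Step 7: PC=6 exec 'ADD D, 1'. After: A=1 B=3 C=0 D=1 ZF=0 PC=7
Step 8: PC=7 exec 'ADD A, 3'. After: A=4 B=3 C=0 D=1 ZF=0 PC=8
Step 9: PC=8 exec 'ADD B, 1'. After: A=4 B=4 C=0 D=1 ZF=0 PC=9
Step 10: PC=9 exec 'ADD A, 2'. After: A=6 B=4 C=0 D=1 ZF=0 PC=10
Step 11: PC=10 exec 'ADD A, 4'. After: A=10 B=4 C=0 D=1 ZF=0 PC=11
Step 12: PC=11 exec 'HALT'. After: A=10 B=4 C=0 D=1 ZF=0 PC=11 HALTED

Answer: yes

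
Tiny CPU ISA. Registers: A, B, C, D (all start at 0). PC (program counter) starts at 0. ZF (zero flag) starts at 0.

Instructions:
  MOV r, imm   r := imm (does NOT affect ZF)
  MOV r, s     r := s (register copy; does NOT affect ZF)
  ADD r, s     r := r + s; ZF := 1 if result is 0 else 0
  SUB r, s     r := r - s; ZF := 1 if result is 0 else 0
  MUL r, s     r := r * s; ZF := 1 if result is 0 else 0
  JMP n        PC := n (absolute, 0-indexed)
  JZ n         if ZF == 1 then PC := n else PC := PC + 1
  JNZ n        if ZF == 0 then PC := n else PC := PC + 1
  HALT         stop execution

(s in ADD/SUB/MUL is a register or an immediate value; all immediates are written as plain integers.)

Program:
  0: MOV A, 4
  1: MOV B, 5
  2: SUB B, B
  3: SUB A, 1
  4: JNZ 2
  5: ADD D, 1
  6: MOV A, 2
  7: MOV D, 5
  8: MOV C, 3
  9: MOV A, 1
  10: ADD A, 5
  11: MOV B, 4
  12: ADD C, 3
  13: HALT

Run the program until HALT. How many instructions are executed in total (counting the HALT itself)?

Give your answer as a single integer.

Step 1: PC=0 exec 'MOV A, 4'. After: A=4 B=0 C=0 D=0 ZF=0 PC=1
Step 2: PC=1 exec 'MOV B, 5'. After: A=4 B=5 C=0 D=0 ZF=0 PC=2
Step 3: PC=2 exec 'SUB B, B'. After: A=4 B=0 C=0 D=0 ZF=1 PC=3
Step 4: PC=3 exec 'SUB A, 1'. After: A=3 B=0 C=0 D=0 ZF=0 PC=4
Step 5: PC=4 exec 'JNZ 2'. After: A=3 B=0 C=0 D=0 ZF=0 PC=2
Step 6: PC=2 exec 'SUB B, B'. After: A=3 B=0 C=0 D=0 ZF=1 PC=3
Step 7: PC=3 exec 'SUB A, 1'. After: A=2 B=0 C=0 D=0 ZF=0 PC=4
Step 8: PC=4 exec 'JNZ 2'. After: A=2 B=0 C=0 D=0 ZF=0 PC=2
Step 9: PC=2 exec 'SUB B, B'. After: A=2 B=0 C=0 D=0 ZF=1 PC=3
Step 10: PC=3 exec 'SUB A, 1'. After: A=1 B=0 C=0 D=0 ZF=0 PC=4
Step 11: PC=4 exec 'JNZ 2'. After: A=1 B=0 C=0 D=0 ZF=0 PC=2
Step 12: PC=2 exec 'SUB B, B'. After: A=1 B=0 C=0 D=0 ZF=1 PC=3
Step 13: PC=3 exec 'SUB A, 1'. After: A=0 B=0 C=0 D=0 ZF=1 PC=4
Step 14: PC=4 exec 'JNZ 2'. After: A=0 B=0 C=0 D=0 ZF=1 PC=5
Step 15: PC=5 exec 'ADD D, 1'. After: A=0 B=0 C=0 D=1 ZF=0 PC=6
Step 16: PC=6 exec 'MOV A, 2'. After: A=2 B=0 C=0 D=1 ZF=0 PC=7
Step 17: PC=7 exec 'MOV D, 5'. After: A=2 B=0 C=0 D=5 ZF=0 PC=8
Step 18: PC=8 exec 'MOV C, 3'. After: A=2 B=0 C=3 D=5 ZF=0 PC=9
Step 19: PC=9 exec 'MOV A, 1'. After: A=1 B=0 C=3 D=5 ZF=0 PC=10
Step 20: PC=10 exec 'ADD A, 5'. After: A=6 B=0 C=3 D=5 ZF=0 PC=11
Step 21: PC=11 exec 'MOV B, 4'. After: A=6 B=4 C=3 D=5 ZF=0 PC=12
Step 22: PC=12 exec 'ADD C, 3'. After: A=6 B=4 C=6 D=5 ZF=0 PC=13
Step 23: PC=13 exec 'HALT'. After: A=6 B=4 C=6 D=5 ZF=0 PC=13 HALTED
Total instructions executed: 23

Answer: 23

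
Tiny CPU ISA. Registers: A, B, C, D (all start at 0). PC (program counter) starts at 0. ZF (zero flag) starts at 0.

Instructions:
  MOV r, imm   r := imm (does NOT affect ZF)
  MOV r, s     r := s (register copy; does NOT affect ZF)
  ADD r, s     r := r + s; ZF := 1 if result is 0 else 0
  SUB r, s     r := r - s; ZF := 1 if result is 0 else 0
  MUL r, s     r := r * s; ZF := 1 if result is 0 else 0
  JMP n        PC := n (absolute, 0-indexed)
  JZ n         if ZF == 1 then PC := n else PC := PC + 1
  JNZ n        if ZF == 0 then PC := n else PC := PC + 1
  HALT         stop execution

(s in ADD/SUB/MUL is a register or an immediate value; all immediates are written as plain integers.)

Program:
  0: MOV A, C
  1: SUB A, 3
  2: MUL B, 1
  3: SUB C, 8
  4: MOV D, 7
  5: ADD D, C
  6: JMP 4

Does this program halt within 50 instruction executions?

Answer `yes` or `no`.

Answer: no

Derivation:
Step 1: PC=0 exec 'MOV A, C'. After: A=0 B=0 C=0 D=0 ZF=0 PC=1
Step 2: PC=1 exec 'SUB A, 3'. After: A=-3 B=0 C=0 D=0 ZF=0 PC=2
Step 3: PC=2 exec 'MUL B, 1'. After: A=-3 B=0 C=0 D=0 ZF=1 PC=3
Step 4: PC=3 exec 'SUB C, 8'. After: A=-3 B=0 C=-8 D=0 ZF=0 PC=4
Step 5: PC=4 exec 'MOV D, 7'. After: A=-3 B=0 C=-8 D=7 ZF=0 PC=5
Step 6: PC=5 exec 'ADD D, C'. After: A=-3 B=0 C=-8 D=-1 ZF=0 PC=6
Step 7: PC=6 exec 'JMP 4'. After: A=-3 B=0 C=-8 D=-1 ZF=0 PC=4
Step 8: PC=4 exec 'MOV D, 7'. After: A=-3 B=0 C=-8 D=7 ZF=0 PC=5
State after step 8 equals state after step 5: the program is in a cycle of length 3 and will never halt.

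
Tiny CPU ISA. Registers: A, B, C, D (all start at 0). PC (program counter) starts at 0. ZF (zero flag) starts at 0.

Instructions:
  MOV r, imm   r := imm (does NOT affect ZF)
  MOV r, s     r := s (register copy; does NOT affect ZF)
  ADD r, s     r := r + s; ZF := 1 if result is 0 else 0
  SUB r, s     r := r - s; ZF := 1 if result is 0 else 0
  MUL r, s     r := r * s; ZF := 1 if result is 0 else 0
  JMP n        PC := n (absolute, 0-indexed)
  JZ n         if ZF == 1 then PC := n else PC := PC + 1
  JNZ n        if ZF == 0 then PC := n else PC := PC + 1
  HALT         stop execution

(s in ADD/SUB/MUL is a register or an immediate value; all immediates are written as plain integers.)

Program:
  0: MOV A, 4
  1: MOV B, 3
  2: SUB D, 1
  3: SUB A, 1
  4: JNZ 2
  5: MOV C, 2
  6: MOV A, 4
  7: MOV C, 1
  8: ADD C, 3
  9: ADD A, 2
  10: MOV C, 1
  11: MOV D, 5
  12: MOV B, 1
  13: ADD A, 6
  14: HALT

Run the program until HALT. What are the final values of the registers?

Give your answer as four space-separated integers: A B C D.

Step 1: PC=0 exec 'MOV A, 4'. After: A=4 B=0 C=0 D=0 ZF=0 PC=1
Step 2: PC=1 exec 'MOV B, 3'. After: A=4 B=3 C=0 D=0 ZF=0 PC=2
Step 3: PC=2 exec 'SUB D, 1'. After: A=4 B=3 C=0 D=-1 ZF=0 PC=3
Step 4: PC=3 exec 'SUB A, 1'. After: A=3 B=3 C=0 D=-1 ZF=0 PC=4
Step 5: PC=4 exec 'JNZ 2'. After: A=3 B=3 C=0 D=-1 ZF=0 PC=2
Step 6: PC=2 exec 'SUB D, 1'. After: A=3 B=3 C=0 D=-2 ZF=0 PC=3
Step 7: PC=3 exec 'SUB A, 1'. After: A=2 B=3 C=0 D=-2 ZF=0 PC=4
Step 8: PC=4 exec 'JNZ 2'. After: A=2 B=3 C=0 D=-2 ZF=0 PC=2
Step 9: PC=2 exec 'SUB D, 1'. After: A=2 B=3 C=0 D=-3 ZF=0 PC=3
Step 10: PC=3 exec 'SUB A, 1'. After: A=1 B=3 C=0 D=-3 ZF=0 PC=4
Step 11: PC=4 exec 'JNZ 2'. After: A=1 B=3 C=0 D=-3 ZF=0 PC=2
Step 12: PC=2 exec 'SUB D, 1'. After: A=1 B=3 C=0 D=-4 ZF=0 PC=3
Step 13: PC=3 exec 'SUB A, 1'. After: A=0 B=3 C=0 D=-4 ZF=1 PC=4
Step 14: PC=4 exec 'JNZ 2'. After: A=0 B=3 C=0 D=-4 ZF=1 PC=5
Step 15: PC=5 exec 'MOV C, 2'. After: A=0 B=3 C=2 D=-4 ZF=1 PC=6
Step 16: PC=6 exec 'MOV A, 4'. After: A=4 B=3 C=2 D=-4 ZF=1 PC=7
Step 17: PC=7 exec 'MOV C, 1'. After: A=4 B=3 C=1 D=-4 ZF=1 PC=8
Step 18: PC=8 exec 'ADD C, 3'. After: A=4 B=3 C=4 D=-4 ZF=0 PC=9
Step 19: PC=9 exec 'ADD A, 2'. After: A=6 B=3 C=4 D=-4 ZF=0 PC=10
Step 20: PC=10 exec 'MOV C, 1'. After: A=6 B=3 C=1 D=-4 ZF=0 PC=11
Step 21: PC=11 exec 'MOV D, 5'. After: A=6 B=3 C=1 D=5 ZF=0 PC=12
Step 22: PC=12 exec 'MOV B, 1'. After: A=6 B=1 C=1 D=5 ZF=0 PC=13
Step 23: PC=13 exec 'ADD A, 6'. After: A=12 B=1 C=1 D=5 ZF=0 PC=14
Step 24: PC=14 exec 'HALT'. After: A=12 B=1 C=1 D=5 ZF=0 PC=14 HALTED

Answer: 12 1 1 5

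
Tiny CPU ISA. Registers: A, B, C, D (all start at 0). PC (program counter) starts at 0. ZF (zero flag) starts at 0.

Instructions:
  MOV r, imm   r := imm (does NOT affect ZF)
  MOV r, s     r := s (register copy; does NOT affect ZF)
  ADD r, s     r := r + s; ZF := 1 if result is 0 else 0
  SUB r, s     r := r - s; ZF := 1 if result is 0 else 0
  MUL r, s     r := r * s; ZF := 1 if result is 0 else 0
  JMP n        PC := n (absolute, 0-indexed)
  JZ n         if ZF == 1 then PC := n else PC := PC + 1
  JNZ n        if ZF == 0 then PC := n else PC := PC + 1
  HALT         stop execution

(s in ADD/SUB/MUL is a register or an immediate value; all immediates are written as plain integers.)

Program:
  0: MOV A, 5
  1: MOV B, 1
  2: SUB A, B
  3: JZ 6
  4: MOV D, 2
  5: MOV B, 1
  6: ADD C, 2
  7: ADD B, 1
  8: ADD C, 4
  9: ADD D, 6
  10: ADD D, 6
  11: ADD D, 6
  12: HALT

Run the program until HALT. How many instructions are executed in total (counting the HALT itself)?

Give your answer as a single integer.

Step 1: PC=0 exec 'MOV A, 5'. After: A=5 B=0 C=0 D=0 ZF=0 PC=1
Step 2: PC=1 exec 'MOV B, 1'. After: A=5 B=1 C=0 D=0 ZF=0 PC=2
Step 3: PC=2 exec 'SUB A, B'. After: A=4 B=1 C=0 D=0 ZF=0 PC=3
Step 4: PC=3 exec 'JZ 6'. After: A=4 B=1 C=0 D=0 ZF=0 PC=4
Step 5: PC=4 exec 'MOV D, 2'. After: A=4 B=1 C=0 D=2 ZF=0 PC=5
Step 6: PC=5 exec 'MOV B, 1'. After: A=4 B=1 C=0 D=2 ZF=0 PC=6
Step 7: PC=6 exec 'ADD C, 2'. After: A=4 B=1 C=2 D=2 ZF=0 PC=7
Step 8: PC=7 exec 'ADD B, 1'. After: A=4 B=2 C=2 D=2 ZF=0 PC=8
Step 9: PC=8 exec 'ADD C, 4'. After: A=4 B=2 C=6 D=2 ZF=0 PC=9
Step 10: PC=9 exec 'ADD D, 6'. After: A=4 B=2 C=6 D=8 ZF=0 PC=10
Step 11: PC=10 exec 'ADD D, 6'. After: A=4 B=2 C=6 D=14 ZF=0 PC=11
Step 12: PC=11 exec 'ADD D, 6'. After: A=4 B=2 C=6 D=20 ZF=0 PC=12
Step 13: PC=12 exec 'HALT'. After: A=4 B=2 C=6 D=20 ZF=0 PC=12 HALTED
Total instructions executed: 13

Answer: 13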